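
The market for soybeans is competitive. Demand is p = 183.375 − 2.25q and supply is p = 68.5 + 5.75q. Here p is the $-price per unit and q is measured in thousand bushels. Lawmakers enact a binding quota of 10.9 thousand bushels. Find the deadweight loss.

Competitive equilibrium: 183.375 − 2.25q = 68.5 + 5.75q → q* = 14.3594, p* = 151.0664.
At q = 10.9: demand price = 183.375 − 2.25·10.9 = 158.85; supply price = 68.5 + 5.75·10.9 = 131.175.
Δq = 14.3594 − 10.9 = 3.4594; wedge = 158.85 − 131.175 = 27.675.
DWL = ½ × 3.4594 × 27.675 = $47.87 thousand.

$47.87 thousand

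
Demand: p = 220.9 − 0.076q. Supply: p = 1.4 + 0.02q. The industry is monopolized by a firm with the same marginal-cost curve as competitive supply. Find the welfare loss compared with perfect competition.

48993.46

Competitive equilibrium: 220.9 − 0.076q = 1.4 + 0.02q → q* = 2286.45833, p* = 47.12917.
Marginal revenue: MR = 220.9 − 0.152q. Set MR = MC: 220.9 − 0.152q = 1.4 + 0.02q → q_m = 1276.16279.
Price p_m = 220.9 − 0.076·1276.16279 = 123.91163; MC(q_m) = 1.4 + 0.02·1276.16279 = 26.92326.
Competitive q* = 2286.45833, so Δq = 1010.29554; wedge = 123.91163 − 26.92326 = 96.98837.
The triangle = ½ × 1010.29554 × 96.98837 = 48993.46.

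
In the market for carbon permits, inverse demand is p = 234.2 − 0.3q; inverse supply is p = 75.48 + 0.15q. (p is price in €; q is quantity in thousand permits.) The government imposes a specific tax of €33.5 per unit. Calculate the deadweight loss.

€1246.94 thousand

Competitive equilibrium: 234.2 − 0.3q = 75.48 + 0.15q → q* = 352.7111, p* = 128.3867.
With the tax, the buyer price exceeds the seller price by 33.5: (234.2 − 0.3q) − (75.48 + 0.15q) = 33.5 → q' = 278.2667.
Δq = 352.7111 − 278.2667 = 74.4444; the wedge equals the tax, 33.5.
Welfare loss = ½ × 74.4444 × 33.5 = €1246.94 thousand.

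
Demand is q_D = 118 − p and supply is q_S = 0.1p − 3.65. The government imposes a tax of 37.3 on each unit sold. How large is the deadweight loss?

63.24

In inverse form: demand p = 118 − q, supply p = 36.5 + 10q.
Competitive equilibrium: 118 − q = 36.5 + 10q → q* = 7.4091, p* = 110.5909.
With the tax, the buyer price exceeds the seller price by 37.3: (118 − q) − (36.5 + 10q) = 37.3 → q' = 4.0182.
Δq = 7.4091 − 4.0182 = 3.3909; the wedge equals the tax, 37.3.
Deadweight loss = ½ × 3.3909 × 37.3 = 63.24.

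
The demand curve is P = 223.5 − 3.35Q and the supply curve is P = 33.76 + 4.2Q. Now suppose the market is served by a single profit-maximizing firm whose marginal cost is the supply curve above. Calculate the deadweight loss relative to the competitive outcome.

Competitive equilibrium: 223.5 − 3.35Q = 33.76 + 4.2Q → Q* = 25.13113, P* = 139.31073.
Marginal revenue: MR = 223.5 − 6.7Q. Set MR = MC: 223.5 − 6.7Q = 33.76 + 4.2Q → Q_m = 17.40734.
Price P_m = 223.5 − 3.35·17.40734 = 165.18541; MC(Q_m) = 33.76 + 4.2·17.40734 = 106.87083.
Competitive Q* = 25.13113, so ΔQ = 7.72379; wedge = 165.18541 − 106.87083 = 58.31458.
The triangle = ½ × 7.72379 × 58.31458 = 225.20.

225.20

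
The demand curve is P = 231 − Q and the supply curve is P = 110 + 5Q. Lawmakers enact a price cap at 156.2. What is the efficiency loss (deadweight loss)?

Competitive equilibrium: 231 − Q = 110 + 5Q → Q* = 20.1667, P* = 210.8333.
At the ceiling P = 156.2, quantity supplied = (156.2 − 110)/5 = 9.24.
Willingness to pay at Q' = 9.24: 231 − 1·9.24 = 221.76.
ΔQ = 20.1667 − 9.24 = 10.9267; wedge = 221.76 − 156.2 = 65.56.
Deadweight loss = ½ × 10.9267 × 65.56 = 358.18.

358.18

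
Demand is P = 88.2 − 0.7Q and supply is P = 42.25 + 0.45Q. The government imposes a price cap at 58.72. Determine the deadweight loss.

6.48

Competitive equilibrium: 88.2 − 0.7Q = 42.25 + 0.45Q → Q* = 39.9565, P* = 60.2304.
At the ceiling P = 58.72, quantity supplied = (58.72 − 42.25)/0.45 = 36.6.
Willingness to pay at Q' = 36.6: 88.2 − 0.7·36.6 = 62.58.
ΔQ = 39.9565 − 36.6 = 3.3565; wedge = 62.58 − 58.72 = 3.86.
Deadweight loss = ½ × 3.3565 × 3.86 = 6.48.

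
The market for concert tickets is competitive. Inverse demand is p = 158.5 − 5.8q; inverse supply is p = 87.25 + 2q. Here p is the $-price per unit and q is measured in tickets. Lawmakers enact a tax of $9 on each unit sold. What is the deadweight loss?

$5.19

Competitive equilibrium: 158.5 − 5.8q = 87.25 + 2q → q* = 9.1346, p* = 105.5192.
With the tax, the buyer price exceeds the seller price by 9: (158.5 − 5.8q) − (87.25 + 2q) = 9 → q' = 7.9808.
Δq = 9.1346 − 7.9808 = 1.1538; the wedge equals the tax, 9.
The triangle = ½ × 1.1538 × 9 = $5.19.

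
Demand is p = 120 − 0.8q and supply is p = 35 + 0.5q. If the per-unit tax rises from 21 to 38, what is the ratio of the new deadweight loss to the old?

Competitive equilibrium: 120 − 0.8q = 35 + 0.5q → q* = 65.3846, p* = 67.6923.
For a per-unit tax t: Δq = t/1.3, so DWL = ½·t·(t/1.3) = t²/2.6.
At t = 21: DWL = 169.615. At t = 38: DWL = 555.385.
Ratio = (38/21)² = 3.274.

3.274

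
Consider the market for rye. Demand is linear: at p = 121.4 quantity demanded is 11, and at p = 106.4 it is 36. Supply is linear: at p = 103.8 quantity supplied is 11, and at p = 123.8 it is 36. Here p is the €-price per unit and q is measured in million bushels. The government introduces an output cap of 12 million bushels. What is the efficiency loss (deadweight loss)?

€93.73 million

Demand slope = (106.4 − 121.4)/(36 − 11) = −0.6, so p = 128 − 0.6q.
Supply slope = (123.8 − 103.8)/(36 − 11) = 0.8, so p = 95 + 0.8q.
Competitive equilibrium: 128 − 0.6q = 95 + 0.8q → q* = 23.5714, p* = 113.8571.
At q = 12: demand price = 128 − 0.6·12 = 120.8; supply price = 95 + 0.8·12 = 104.6.
Δq = 23.5714 − 12 = 11.5714; wedge = 120.8 − 104.6 = 16.2.
Deadweight loss = ½ × 11.5714 × 16.2 = €93.73 million.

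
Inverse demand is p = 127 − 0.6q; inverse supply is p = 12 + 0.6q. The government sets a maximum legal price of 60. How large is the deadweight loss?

150.42

Competitive equilibrium: 127 − 0.6q = 12 + 0.6q → q* = 95.8333, p* = 69.5.
At the ceiling p = 60, quantity supplied = (60 − 12)/0.6 = 80.
Willingness to pay at q' = 80: 127 − 0.6·80 = 79.
Δq = 95.8333 − 80 = 15.8333; wedge = 79 − 60 = 19.
Deadweight loss = ½ × 15.8333 × 19 = 150.42.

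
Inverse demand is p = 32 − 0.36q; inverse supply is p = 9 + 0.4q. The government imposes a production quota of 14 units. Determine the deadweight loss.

Competitive equilibrium: 32 − 0.36q = 9 + 0.4q → q* = 30.2632, p* = 21.1053.
At q = 14: demand price = 32 − 0.36·14 = 26.96; supply price = 9 + 0.4·14 = 14.6.
Δq = 30.2632 − 14 = 16.2632; wedge = 26.96 − 14.6 = 12.36.
Deadweight loss = ½ × 16.2632 × 12.36 = 100.51.

100.51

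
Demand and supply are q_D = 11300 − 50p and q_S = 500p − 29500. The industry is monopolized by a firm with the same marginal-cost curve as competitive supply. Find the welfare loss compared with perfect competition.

In inverse form: demand p = 226 − 0.02q, supply p = 59 + 0.002q.
Competitive equilibrium: 226 − 0.02q = 59 + 0.002q → q* = 7590.90909, p* = 74.18182.
Marginal revenue: MR = 226 − 0.04q. Set MR = MC: 226 − 0.04q = 59 + 0.002q → q_m = 3976.19048.
Price p_m = 226 − 0.02·3976.19048 = 146.47619; MC(q_m) = 59 + 0.002·3976.19048 = 66.95238.
Competitive q* = 7590.90909, so Δq = 3614.71861; wedge = 146.47619 − 66.95238 = 79.52381.
Welfare loss = ½ × 3614.71861 × 79.52381 = 143728.10.

143728.10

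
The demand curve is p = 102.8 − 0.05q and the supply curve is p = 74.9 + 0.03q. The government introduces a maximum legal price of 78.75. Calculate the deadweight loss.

1943.34

Competitive equilibrium: 102.8 − 0.05q = 74.9 + 0.03q → q* = 348.75, p* = 85.3625.
At the ceiling p = 78.75, quantity supplied = (78.75 − 74.9)/0.03 = 128.3333.
Willingness to pay at q' = 128.3333: 102.8 − 0.05·128.3333 = 96.3833.
Δq = 348.75 − 128.3333 = 220.4167; wedge = 96.3833 − 78.75 = 17.6333.
Deadweight loss = ½ × 220.4167 × 17.6333 = 1943.34.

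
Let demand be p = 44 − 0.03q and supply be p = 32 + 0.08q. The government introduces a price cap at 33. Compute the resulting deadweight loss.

Competitive equilibrium: 44 − 0.03q = 32 + 0.08q → q* = 109.0909, p* = 40.7273.
At the ceiling p = 33, quantity supplied = (33 − 32)/0.08 = 12.5.
Willingness to pay at q' = 12.5: 44 − 0.03·12.5 = 43.625.
Δq = 109.0909 − 12.5 = 96.5909; wedge = 43.625 − 33 = 10.625.
DWL = ½ × 96.5909 × 10.625 = 513.14.

513.14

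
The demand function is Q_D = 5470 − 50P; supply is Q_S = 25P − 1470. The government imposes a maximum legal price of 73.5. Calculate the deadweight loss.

In inverse form: demand P = 109.4 − 0.02Q, supply P = 58.8 + 0.04Q.
Competitive equilibrium: 109.4 − 0.02Q = 58.8 + 0.04Q → Q* = 843.3333, P* = 92.5333.
At the ceiling P = 73.5, quantity supplied = (73.5 − 58.8)/0.04 = 367.5.
Willingness to pay at Q' = 367.5: 109.4 − 0.02·367.5 = 102.05.
ΔQ = 843.3333 − 367.5 = 475.8333; wedge = 102.05 − 73.5 = 28.55.
Deadweight loss = ½ × 475.8333 × 28.55 = 6792.52.

6792.52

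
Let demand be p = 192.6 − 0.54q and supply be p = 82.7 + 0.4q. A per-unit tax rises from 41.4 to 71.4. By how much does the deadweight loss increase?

Competitive equilibrium: 192.6 − 0.54q = 82.7 + 0.4q → q* = 116.9149, p* = 129.466.
For a per-unit tax t: Δq = t/0.94, so DWL = ½·t·(t/0.94) = t²/1.88.
At t = 41.4: DWL = 911.681. At t = 71.4: DWL = 2711.681.
Increase = 2711.681 − 911.681 = 1800.

1800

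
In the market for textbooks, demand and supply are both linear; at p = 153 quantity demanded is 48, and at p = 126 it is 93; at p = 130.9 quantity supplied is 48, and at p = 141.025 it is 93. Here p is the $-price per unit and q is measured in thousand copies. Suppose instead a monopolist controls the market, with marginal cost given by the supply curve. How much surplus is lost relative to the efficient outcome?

$409.03 thousand

Demand slope = (126 − 153)/(93 − 48) = −0.6, so p = 181.8 − 0.6q.
Supply slope = (141.025 − 130.9)/(93 − 48) = 0.225, so p = 120.1 + 0.225q.
Competitive equilibrium: 181.8 − 0.6q = 120.1 + 0.225q → q* = 74.78788, p* = 136.92727.
Marginal revenue: MR = 181.8 − 1.2q. Set MR = MC: 181.8 − 1.2q = 120.1 + 0.225q → q_m = 43.29825.
Price p_m = 181.8 − 0.6·43.29825 = 155.82105; MC(q_m) = 120.1 + 0.225·43.29825 = 129.84211.
Competitive q* = 74.78788, so Δq = 31.48963; wedge = 155.82105 − 129.84211 = 25.97894.
Welfare loss = ½ × 31.48963 × 25.97894 = $409.03 thousand.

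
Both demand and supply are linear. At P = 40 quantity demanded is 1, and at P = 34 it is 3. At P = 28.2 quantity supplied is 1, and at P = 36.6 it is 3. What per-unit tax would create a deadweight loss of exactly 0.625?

Demand slope = (34 − 40)/(3 − 1) = −3, so P = 43 − 3Q.
Supply slope = (36.6 − 28.2)/(3 − 1) = 4.2, so P = 24 + 4.2Q.
Competitive equilibrium: 43 − 3Q = 24 + 4.2Q → Q* = 2.6389, P* = 35.0833.
A tax t gives ΔQ = t/7.2 and wedge t, so DWL = t²/14.4.
t²/14.4 = 0.625 → t² = 9 → t = 3.

3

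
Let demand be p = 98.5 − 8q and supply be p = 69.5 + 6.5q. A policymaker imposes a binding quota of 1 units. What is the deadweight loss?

7.25

Competitive equilibrium: 98.5 − 8q = 69.5 + 6.5q → q* = 2, p* = 82.5.
At q = 1: demand price = 98.5 − 8·1 = 90.5; supply price = 69.5 + 6.5·1 = 76.
Δq = 2 − 1 = 1; wedge = 90.5 − 76 = 14.5.
Deadweight loss = ½ × 1 × 14.5 = 7.25.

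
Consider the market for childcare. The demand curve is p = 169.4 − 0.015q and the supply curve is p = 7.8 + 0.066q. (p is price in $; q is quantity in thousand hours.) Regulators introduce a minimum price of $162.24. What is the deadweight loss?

Competitive equilibrium: 169.4 − 0.015q = 7.8 + 0.066q → q* = 1995.0617, p* = 139.4741.
At the floor p = 162.24, quantity demanded = (169.4 − 162.24)/0.015 = 477.3333.
Sellers' marginal cost at q' = 477.3333: 7.8 + 0.066·477.3333 = 39.304.
Δq = 1995.0617 − 477.3333 = 1517.7284; wedge = 162.24 − 39.304 = 122.936.
Welfare loss = ½ × 1517.7284 × 122.936 = $93291.73 thousand.

$93291.73 thousand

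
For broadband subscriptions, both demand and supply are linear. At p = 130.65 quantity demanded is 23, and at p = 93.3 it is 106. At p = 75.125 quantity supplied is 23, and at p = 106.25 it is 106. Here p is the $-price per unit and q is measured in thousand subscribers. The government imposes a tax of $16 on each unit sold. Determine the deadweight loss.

$155.15 thousand

Demand slope = (93.3 − 130.65)/(106 − 23) = −0.45, so p = 141 − 0.45q.
Supply slope = (106.25 − 75.125)/(106 − 23) = 0.375, so p = 66.5 + 0.375q.
Competitive equilibrium: 141 − 0.45q = 66.5 + 0.375q → q* = 90.303, p* = 100.3636.
With the tax, the buyer price exceeds the seller price by 16: (141 − 0.45q) − (66.5 + 0.375q) = 16 → q' = 70.9091.
Δq = 90.303 − 70.9091 = 19.3939; the wedge equals the tax, 16.
The triangle = ½ × 19.3939 × 16 = $155.15 thousand.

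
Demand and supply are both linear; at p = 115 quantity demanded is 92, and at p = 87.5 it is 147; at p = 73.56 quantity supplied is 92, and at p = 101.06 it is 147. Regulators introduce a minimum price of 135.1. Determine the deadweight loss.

Demand slope = (87.5 − 115)/(147 − 92) = −0.5, so p = 161 − 0.5q.
Supply slope = (101.06 − 73.56)/(147 − 92) = 0.5, so p = 27.56 + 0.5q.
Competitive equilibrium: 161 − 0.5q = 27.56 + 0.5q → q* = 133.44, p* = 94.28.
At the floor p = 135.1, quantity demanded = (161 − 135.1)/0.5 = 51.8.
Sellers' marginal cost at q' = 51.8: 27.56 + 0.5·51.8 = 53.46.
Δq = 133.44 − 51.8 = 81.64; wedge = 135.1 − 53.46 = 81.64.
Deadweight loss = ½ × 81.64 × 81.64 = 3332.54.

3332.54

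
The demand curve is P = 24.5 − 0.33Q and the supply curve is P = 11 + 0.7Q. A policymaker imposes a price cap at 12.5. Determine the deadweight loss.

61.91

Competitive equilibrium: 24.5 − 0.33Q = 11 + 0.7Q → Q* = 13.1068, P* = 20.1748.
At the ceiling P = 12.5, quantity supplied = (12.5 − 11)/0.7 = 2.1429.
Willingness to pay at Q' = 2.1429: 24.5 − 0.33·2.1429 = 23.7928.
ΔQ = 13.1068 − 2.1429 = 10.9639; wedge = 23.7928 − 12.5 = 11.2928.
DWL = ½ × 10.9639 × 11.2928 = 61.91.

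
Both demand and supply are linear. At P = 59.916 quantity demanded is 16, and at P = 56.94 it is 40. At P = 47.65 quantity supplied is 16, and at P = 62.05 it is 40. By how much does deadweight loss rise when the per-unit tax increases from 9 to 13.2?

64.39

Demand slope = (56.94 − 59.916)/(40 − 16) = −0.124, so P = 61.9 − 0.124Q.
Supply slope = (62.05 − 47.65)/(40 − 16) = 0.6, so P = 38.05 + 0.6Q.
Competitive equilibrium: 61.9 − 0.124Q = 38.05 + 0.6Q → Q* = 32.942, P* = 57.8152.
For a per-unit tax t: ΔQ = t/0.724, so DWL = ½·t·(t/0.724) = t²/1.448.
At t = 9: DWL = 55.939. At t = 13.2: DWL = 120.331.
Increase = 120.331 − 55.939 = 64.39.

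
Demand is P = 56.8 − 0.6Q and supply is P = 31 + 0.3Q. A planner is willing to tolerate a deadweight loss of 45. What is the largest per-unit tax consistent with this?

Competitive equilibrium: 56.8 − 0.6Q = 31 + 0.3Q → Q* = 28.6667, P* = 39.6.
A tax t gives ΔQ = t/0.9 and wedge t, so DWL = t²/1.8.
t²/1.8 = 45 → t² = 81 → t = 9.

9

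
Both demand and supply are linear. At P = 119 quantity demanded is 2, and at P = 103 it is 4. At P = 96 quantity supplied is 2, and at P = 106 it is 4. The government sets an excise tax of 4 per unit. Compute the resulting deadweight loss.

0.62

Demand slope = (103 − 119)/(4 − 2) = −8, so P = 135 − 8Q.
Supply slope = (106 − 96)/(4 − 2) = 5, so P = 86 + 5Q.
Competitive equilibrium: 135 − 8Q = 86 + 5Q → Q* = 3.7692, P* = 104.8462.
With the tax, the buyer price exceeds the seller price by 4: (135 − 8Q) − (86 + 5Q) = 4 → Q' = 3.4615.
ΔQ = 3.7692 − 3.4615 = 0.3077; the wedge equals the tax, 4.
Welfare loss = ½ × 0.3077 × 4 = 0.62.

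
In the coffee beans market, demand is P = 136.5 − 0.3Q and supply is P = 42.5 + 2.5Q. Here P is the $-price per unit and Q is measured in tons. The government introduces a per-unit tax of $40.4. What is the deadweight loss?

Competitive equilibrium: 136.5 − 0.3Q = 42.5 + 2.5Q → Q* = 33.5714, P* = 126.4286.
With the tax, the buyer price exceeds the seller price by 40.4: (136.5 − 0.3Q) − (42.5 + 2.5Q) = 40.4 → Q' = 19.1429.
ΔQ = 33.5714 − 19.1429 = 14.4285; the wedge equals the tax, 40.4.
Welfare loss = ½ × 14.4285 × 40.4 = $291.46.

$291.46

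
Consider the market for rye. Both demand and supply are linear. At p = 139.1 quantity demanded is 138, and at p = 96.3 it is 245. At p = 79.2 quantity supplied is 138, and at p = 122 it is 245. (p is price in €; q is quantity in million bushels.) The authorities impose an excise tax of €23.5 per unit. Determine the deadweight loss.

Demand slope = (96.3 − 139.1)/(245 − 138) = −0.4, so p = 194.3 − 0.4q.
Supply slope = (122 − 79.2)/(245 − 138) = 0.4, so p = 24 + 0.4q.
Competitive equilibrium: 194.3 − 0.4q = 24 + 0.4q → q* = 212.875, p* = 109.15.
With the tax, the buyer price exceeds the seller price by 23.5: (194.3 − 0.4q) − (24 + 0.4q) = 23.5 → q' = 183.5.
Δq = 212.875 − 183.5 = 29.375; the wedge equals the tax, 23.5.
DWL = ½ × 29.375 × 23.5 = €345.16 million.

€345.16 million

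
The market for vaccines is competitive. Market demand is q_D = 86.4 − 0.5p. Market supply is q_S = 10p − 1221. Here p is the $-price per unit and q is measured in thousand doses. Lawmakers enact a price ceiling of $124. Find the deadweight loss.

In inverse form: demand p = 172.8 − 2q, supply p = 122.1 + 0.1q.
Competitive equilibrium: 172.8 − 2q = 122.1 + 0.1q → q* = 24.1429, p* = 124.5143.
At the ceiling p = 124, quantity supplied = (124 − 122.1)/0.1 = 19.
Willingness to pay at q' = 19: 172.8 − 2·19 = 134.8.
Δq = 24.1429 − 19 = 5.1429; wedge = 134.8 − 124 = 10.8.
Welfare loss = ½ × 5.1429 × 10.8 = $27.77 thousand.

$27.77 thousand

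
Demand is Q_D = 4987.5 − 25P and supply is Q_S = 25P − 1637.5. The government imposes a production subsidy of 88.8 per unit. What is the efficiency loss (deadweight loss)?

49284

In inverse form: demand P = 199.5 − 0.04Q, supply P = 65.5 + 0.04Q.
Competitive equilibrium: 199.5 − 0.04Q = 65.5 + 0.04Q → Q* = 1675, P* = 132.5.
The subsidy lowers effective supply by 88.8: P = 0.04Q − 23.3.
New quantity: 199.5 − 0.04Q = 0.04Q − 23.3 → Q' = 2785.
Overproduction ΔQ = 2785 − 1675 = 1110; wedge = subsidy = 88.8.
The triangle = ½ × 1110 × 88.8 = 49284.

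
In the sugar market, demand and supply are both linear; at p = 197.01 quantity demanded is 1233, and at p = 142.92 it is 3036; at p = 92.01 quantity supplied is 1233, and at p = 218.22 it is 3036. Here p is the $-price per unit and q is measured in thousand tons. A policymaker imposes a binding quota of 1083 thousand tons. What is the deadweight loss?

$72000 thousand

Demand slope = (142.92 − 197.01)/(3036 − 1233) = −0.03, so p = 234 − 0.03q.
Supply slope = (218.22 − 92.01)/(3036 − 1233) = 0.07, so p = 5.7 + 0.07q.
Competitive equilibrium: 234 − 0.03q = 5.7 + 0.07q → q* = 2283, p* = 165.51.
At q = 1083: demand price = 234 − 0.03·1083 = 201.51; supply price = 5.7 + 0.07·1083 = 81.51.
Δq = 2283 − 1083 = 1200; wedge = 201.51 − 81.51 = 120.
Welfare loss = ½ × 1200 × 120 = $72000 thousand.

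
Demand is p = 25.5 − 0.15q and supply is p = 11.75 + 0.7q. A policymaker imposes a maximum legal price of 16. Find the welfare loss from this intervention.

Competitive equilibrium: 25.5 − 0.15q = 11.75 + 0.7q → q* = 16.1765, p* = 23.0735.
At the ceiling p = 16, quantity supplied = (16 − 11.75)/0.7 = 6.0714.
Willingness to pay at q' = 6.0714: 25.5 − 0.15·6.0714 = 24.5893.
Δq = 16.1765 − 6.0714 = 10.1051; wedge = 24.5893 − 16 = 8.5893.
Deadweight loss = ½ × 10.1051 × 8.5893 = 43.40.

43.40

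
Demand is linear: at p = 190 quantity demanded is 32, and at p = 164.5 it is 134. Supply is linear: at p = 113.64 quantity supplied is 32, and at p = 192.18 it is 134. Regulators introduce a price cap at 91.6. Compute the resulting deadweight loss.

5461.78

Demand slope = (164.5 − 190)/(134 − 32) = −0.25, so p = 198 − 0.25q.
Supply slope = (192.18 − 113.64)/(134 − 32) = 0.77, so p = 89 + 0.77q.
Competitive equilibrium: 198 − 0.25q = 89 + 0.77q → q* = 106.8627, p* = 171.2843.
At the ceiling p = 91.6, quantity supplied = (91.6 − 89)/0.77 = 3.3766.
Willingness to pay at q' = 3.3766: 198 − 0.25·3.3766 = 197.1559.
Δq = 106.8627 − 3.3766 = 103.4861; wedge = 197.1559 − 91.6 = 105.5559.
Deadweight loss = ½ × 103.4861 × 105.5559 = 5461.78.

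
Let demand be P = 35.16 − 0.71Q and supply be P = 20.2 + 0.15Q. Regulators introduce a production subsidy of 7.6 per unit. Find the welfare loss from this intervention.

33.58

Competitive equilibrium: 35.16 − 0.71Q = 20.2 + 0.15Q → Q* = 17.3953, P* = 22.8093.
The subsidy lowers effective supply by 7.6: P = 12.6 + 0.15Q.
New quantity: 35.16 − 0.71Q = 12.6 + 0.15Q → Q' = 26.2326.
Overproduction ΔQ = 26.2326 − 17.3953 = 8.8373; wedge = subsidy = 7.6.
DWL = ½ × 8.8373 × 7.6 = 33.58.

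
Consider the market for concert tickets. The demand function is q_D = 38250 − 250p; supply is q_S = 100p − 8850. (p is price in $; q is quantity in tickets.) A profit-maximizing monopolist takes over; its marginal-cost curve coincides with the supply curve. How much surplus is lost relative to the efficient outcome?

$7337.30

In inverse form: demand p = 153 − 0.004q, supply p = 88.5 + 0.01q.
Competitive equilibrium: 153 − 0.004q = 88.5 + 0.01q → q* = 4607.142857, p* = 134.571429.
Marginal revenue: MR = 153 − 0.008q. Set MR = MC: 153 − 0.008q = 88.5 + 0.01q → q_m = 3583.333333.
Price p_m = 153 − 0.004·3583.333333 = 138.666667; MC(q_m) = 88.5 + 0.01·3583.333333 = 124.333333.
Competitive q* = 4607.142857, so Δq = 1023.809524; wedge = 138.666667 − 124.333333 = 14.333334.
DWL = ½ × 1023.809524 × 14.333334 = $7337.30.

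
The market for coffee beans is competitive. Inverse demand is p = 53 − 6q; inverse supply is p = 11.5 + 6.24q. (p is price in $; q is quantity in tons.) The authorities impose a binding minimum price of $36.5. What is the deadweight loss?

$2.51

Competitive equilibrium: 53 − 6q = 11.5 + 6.24q → q* = 3.3905, p* = 32.6569.
At the floor p = 36.5, quantity demanded = (53 − 36.5)/6 = 2.75.
Sellers' marginal cost at q' = 2.75: 11.5 + 6.24·2.75 = 28.66.
Δq = 3.3905 − 2.75 = 0.6405; wedge = 36.5 − 28.66 = 7.84.
The triangle = ½ × 0.6405 × 7.84 = $2.51.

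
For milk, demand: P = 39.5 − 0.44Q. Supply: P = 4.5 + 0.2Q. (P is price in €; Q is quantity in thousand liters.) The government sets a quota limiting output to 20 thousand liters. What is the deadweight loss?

€385.03 thousand

Competitive equilibrium: 39.5 − 0.44Q = 4.5 + 0.2Q → Q* = 54.6875, P* = 15.4375.
At Q = 20: demand price = 39.5 − 0.44·20 = 30.7; supply price = 4.5 + 0.2·20 = 8.5.
ΔQ = 54.6875 − 20 = 34.6875; wedge = 30.7 − 8.5 = 22.2.
Welfare loss = ½ × 34.6875 × 22.2 = €385.03 thousand.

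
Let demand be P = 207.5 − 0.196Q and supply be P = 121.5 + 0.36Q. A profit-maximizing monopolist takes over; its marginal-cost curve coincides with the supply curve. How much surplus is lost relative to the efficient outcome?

451.82

Competitive equilibrium: 207.5 − 0.196Q = 121.5 + 0.36Q → Q* = 154.6763, P* = 177.1835.
Marginal revenue: MR = 207.5 − 0.392Q. Set MR = MC: 207.5 − 0.392Q = 121.5 + 0.36Q → Q_m = 114.3617.
Price P_m = 207.5 − 0.196·114.3617 = 185.0851; MC(Q_m) = 121.5 + 0.36·114.3617 = 162.6702.
Competitive Q* = 154.6763, so ΔQ = 40.3146; wedge = 185.0851 − 162.6702 = 22.4149.
The triangle = ½ × 40.3146 × 22.4149 = 451.82.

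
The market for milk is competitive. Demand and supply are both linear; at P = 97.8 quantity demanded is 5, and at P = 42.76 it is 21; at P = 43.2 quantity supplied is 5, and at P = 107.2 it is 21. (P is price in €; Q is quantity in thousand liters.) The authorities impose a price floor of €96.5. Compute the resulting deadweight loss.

€180.24 thousand

Demand slope = (42.76 − 97.8)/(21 − 5) = −3.44, so P = 115 − 3.44Q.
Supply slope = (107.2 − 43.2)/(21 − 5) = 4, so P = 23.2 + 4Q.
Competitive equilibrium: 115 − 3.44Q = 23.2 + 4Q → Q* = 12.3387, P* = 72.5548.
At the floor P = 96.5, quantity demanded = (115 − 96.5)/3.44 = 5.3779.
Sellers' marginal cost at Q' = 5.3779: 23.2 + 4·5.3779 = 44.7116.
ΔQ = 12.3387 − 5.3779 = 6.9608; wedge = 96.5 − 44.7116 = 51.7884.
Welfare loss = ½ × 6.9608 × 51.7884 = €180.24 thousand.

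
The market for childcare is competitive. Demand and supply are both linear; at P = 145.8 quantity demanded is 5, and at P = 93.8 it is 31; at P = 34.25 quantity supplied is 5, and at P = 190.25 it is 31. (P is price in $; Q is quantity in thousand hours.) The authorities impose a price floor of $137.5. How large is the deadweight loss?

Demand slope = (93.8 − 145.8)/(31 − 5) = −2, so P = 155.8 − 2Q.
Supply slope = (190.25 − 34.25)/(31 − 5) = 6, so P = 4.25 + 6Q.
Competitive equilibrium: 155.8 − 2Q = 4.25 + 6Q → Q* = 18.9438, P* = 117.9125.
At the floor P = 137.5, quantity demanded = (155.8 − 137.5)/2 = 9.15.
Sellers' marginal cost at Q' = 9.15: 4.25 + 6·9.15 = 59.15.
ΔQ = 18.9438 − 9.15 = 9.7938; wedge = 137.5 − 59.15 = 78.35.
DWL = ½ × 9.7938 × 78.35 = $383.67 thousand.

$383.67 thousand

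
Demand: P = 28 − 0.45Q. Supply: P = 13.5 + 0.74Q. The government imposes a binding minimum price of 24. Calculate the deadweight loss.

6.46

Competitive equilibrium: 28 − 0.45Q = 13.5 + 0.74Q → Q* = 12.1849, P* = 22.5168.
At the floor P = 24, quantity demanded = (28 − 24)/0.45 = 8.8889.
Sellers' marginal cost at Q' = 8.8889: 13.5 + 0.74·8.8889 = 20.0778.
ΔQ = 12.1849 − 8.8889 = 3.296; wedge = 24 − 20.0778 = 3.9222.
The triangle = ½ × 3.296 × 3.9222 = 6.46.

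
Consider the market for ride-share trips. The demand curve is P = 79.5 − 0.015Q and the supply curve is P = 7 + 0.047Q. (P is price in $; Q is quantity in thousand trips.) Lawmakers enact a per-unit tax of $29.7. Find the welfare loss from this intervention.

Competitive equilibrium: 79.5 − 0.015Q = 7 + 0.047Q → Q* = 1169.3548, P* = 61.9597.
With the tax, the buyer price exceeds the seller price by 29.7: (79.5 − 0.015Q) − (7 + 0.047Q) = 29.7 → Q' = 690.3226.
ΔQ = 1169.3548 − 690.3226 = 479.0322; the wedge equals the tax, 29.7.
Deadweight loss = ½ × 479.0322 × 29.7 = $7113.63 thousand.

$7113.63 thousand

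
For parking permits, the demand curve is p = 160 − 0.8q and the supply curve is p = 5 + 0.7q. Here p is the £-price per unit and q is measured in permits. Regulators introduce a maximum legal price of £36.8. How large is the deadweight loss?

£2514.72

Competitive equilibrium: 160 − 0.8q = 5 + 0.7q → q* = 103.3333, p* = 77.3333.
At the ceiling p = 36.8, quantity supplied = (36.8 − 5)/0.7 = 45.4286.
Willingness to pay at q' = 45.4286: 160 − 0.8·45.4286 = 123.6571.
Δq = 103.3333 − 45.4286 = 57.9047; wedge = 123.6571 − 36.8 = 86.8571.
Welfare loss = ½ × 57.9047 × 86.8571 = £2514.72.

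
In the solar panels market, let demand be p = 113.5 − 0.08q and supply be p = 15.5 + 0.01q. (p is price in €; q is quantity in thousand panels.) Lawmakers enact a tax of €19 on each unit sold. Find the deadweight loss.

Competitive equilibrium: 113.5 − 0.08q = 15.5 + 0.01q → q* = 1088.8889, p* = 26.3889.
With the tax, the buyer price exceeds the seller price by 19: (113.5 − 0.08q) − (15.5 + 0.01q) = 19 → q' = 877.7778.
Δq = 1088.8889 − 877.7778 = 211.1111; the wedge equals the tax, 19.
DWL = ½ × 211.1111 × 19 = €2005.56 thousand.

€2005.56 thousand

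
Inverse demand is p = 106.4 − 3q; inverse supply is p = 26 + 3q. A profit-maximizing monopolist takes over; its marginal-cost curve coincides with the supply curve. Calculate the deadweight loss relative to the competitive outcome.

Competitive equilibrium: 106.4 − 3q = 26 + 3q → q* = 13.4, p* = 66.2.
Marginal revenue: MR = 106.4 − 6q. Set MR = MC: 106.4 − 6q = 26 + 3q → q_m = 8.9333.
Price p_m = 106.4 − 3·8.9333 = 79.6001; MC(q_m) = 26 + 3·8.9333 = 52.7999.
Competitive q* = 13.4, so Δq = 4.4667; wedge = 79.6001 − 52.7999 = 26.8002.
Welfare loss = ½ × 4.4667 × 26.8002 = 59.85.

59.85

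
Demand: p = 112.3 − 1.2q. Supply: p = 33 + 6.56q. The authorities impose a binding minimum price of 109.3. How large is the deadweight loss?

Competitive equilibrium: 112.3 − 1.2q = 33 + 6.56q → q* = 10.2191, p* = 100.0371.
At the floor p = 109.3, quantity demanded = (112.3 − 109.3)/1.2 = 2.5.
Sellers' marginal cost at q' = 2.5: 33 + 6.56·2.5 = 49.4.
Δq = 10.2191 − 2.5 = 7.7191; wedge = 109.3 − 49.4 = 59.9.
Welfare loss = ½ × 7.7191 × 59.9 = 231.19.

231.19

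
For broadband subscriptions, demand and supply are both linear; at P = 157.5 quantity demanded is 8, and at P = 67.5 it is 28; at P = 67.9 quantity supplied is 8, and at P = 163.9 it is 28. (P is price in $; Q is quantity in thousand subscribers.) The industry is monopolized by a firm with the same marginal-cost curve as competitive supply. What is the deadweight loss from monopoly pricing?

Demand slope = (67.5 − 157.5)/(28 − 8) = −4.5, so P = 193.5 − 4.5Q.
Supply slope = (163.9 − 67.9)/(28 − 8) = 4.8, so P = 29.5 + 4.8Q.
Competitive equilibrium: 193.5 − 4.5Q = 29.5 + 4.8Q → Q* = 17.6344, P* = 114.1452.
Marginal revenue: MR = 193.5 − 9Q. Set MR = MC: 193.5 − 9Q = 29.5 + 4.8Q → Q_m = 11.8841.
Price P_m = 193.5 − 4.5·11.8841 = 140.0216; MC(Q_m) = 29.5 + 4.8·11.8841 = 86.5437.
Competitive Q* = 17.6344, so ΔQ = 5.7503; wedge = 140.0216 − 86.5437 = 53.4779.
Deadweight loss = ½ × 5.7503 × 53.4779 = $153.76 thousand.

$153.76 thousand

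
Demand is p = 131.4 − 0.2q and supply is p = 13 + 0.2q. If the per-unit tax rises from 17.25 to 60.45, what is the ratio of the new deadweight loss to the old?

12.280

Competitive equilibrium: 131.4 − 0.2q = 13 + 0.2q → q* = 296, p* = 72.2.
For a per-unit tax t: Δq = t/0.4, so DWL = ½·t·(t/0.4) = t²/0.8.
At t = 17.25: DWL = 371.953. At t = 60.45: DWL = 4567.753.
Ratio = (60.45/17.25)² = 12.280.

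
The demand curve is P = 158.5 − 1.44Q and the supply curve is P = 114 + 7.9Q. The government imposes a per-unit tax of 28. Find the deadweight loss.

Competitive equilibrium: 158.5 − 1.44Q = 114 + 7.9Q → Q* = 4.7645, P* = 151.6392.
With the tax, the buyer price exceeds the seller price by 28: (158.5 − 1.44Q) − (114 + 7.9Q) = 28 → Q' = 1.7666.
ΔQ = 4.7645 − 1.7666 = 2.9979; the wedge equals the tax, 28.
The triangle = ½ × 2.9979 × 28 = 41.97.

41.97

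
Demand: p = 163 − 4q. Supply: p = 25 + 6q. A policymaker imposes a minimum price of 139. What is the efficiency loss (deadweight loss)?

Competitive equilibrium: 163 − 4q = 25 + 6q → q* = 13.8, p* = 107.8.
At the floor p = 139, quantity demanded = (163 − 139)/4 = 6.
Sellers' marginal cost at q' = 6: 25 + 6·6 = 61.
Δq = 13.8 − 6 = 7.8; wedge = 139 − 61 = 78.
Welfare loss = ½ × 7.8 × 78 = 304.20.

304.20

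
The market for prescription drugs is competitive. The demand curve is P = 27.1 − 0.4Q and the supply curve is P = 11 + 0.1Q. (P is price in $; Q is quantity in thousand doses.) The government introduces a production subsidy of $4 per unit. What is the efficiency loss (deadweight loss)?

$16 thousand

Competitive equilibrium: 27.1 − 0.4Q = 11 + 0.1Q → Q* = 32.2, P* = 14.22.
The subsidy lowers effective supply by 4: P = 7 + 0.1Q.
New quantity: 27.1 − 0.4Q = 7 + 0.1Q → Q' = 40.2.
Overproduction ΔQ = 40.2 − 32.2 = 8; wedge = subsidy = 4.
The triangle = ½ × 8 × 4 = $16 thousand.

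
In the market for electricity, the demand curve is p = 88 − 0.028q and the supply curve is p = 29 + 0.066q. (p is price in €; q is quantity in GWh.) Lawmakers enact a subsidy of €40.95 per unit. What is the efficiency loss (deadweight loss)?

Competitive equilibrium: 88 − 0.028q = 29 + 0.066q → q* = 627.6596, p* = 70.4255.
The subsidy lowers effective supply by 40.95: p = 0.066q − 11.95.
New quantity: 88 − 0.028q = 0.066q − 11.95 → q' = 1063.2979.
Overproduction Δq = 1063.2979 − 627.6596 = 435.6383; wedge = subsidy = 40.95.
The triangle = ½ × 435.6383 × 40.95 = €8919.69.

€8919.69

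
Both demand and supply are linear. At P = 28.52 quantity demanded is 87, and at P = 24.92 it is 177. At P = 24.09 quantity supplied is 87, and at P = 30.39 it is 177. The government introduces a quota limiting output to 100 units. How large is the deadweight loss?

40.91

Demand slope = (24.92 − 28.52)/(177 − 87) = −0.04, so P = 32 − 0.04Q.
Supply slope = (30.39 − 24.09)/(177 − 87) = 0.07, so P = 18 + 0.07Q.
Competitive equilibrium: 32 − 0.04Q = 18 + 0.07Q → Q* = 127.2727, P* = 26.9091.
At Q = 100: demand price = 32 − 0.04·100 = 28; supply price = 18 + 0.07·100 = 25.
ΔQ = 127.2727 − 100 = 27.2727; wedge = 28 − 25 = 3.
DWL = ½ × 27.2727 × 3 = 40.91.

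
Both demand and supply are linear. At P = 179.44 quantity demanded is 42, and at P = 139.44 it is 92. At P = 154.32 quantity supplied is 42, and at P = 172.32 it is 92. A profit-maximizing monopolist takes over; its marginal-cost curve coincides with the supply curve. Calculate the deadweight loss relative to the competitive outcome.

391.53

Demand slope = (139.44 − 179.44)/(92 − 42) = −0.8, so P = 213.04 − 0.8Q.
Supply slope = (172.32 − 154.32)/(92 − 42) = 0.36, so P = 139.2 + 0.36Q.
Competitive equilibrium: 213.04 − 0.8Q = 139.2 + 0.36Q → Q* = 63.6552, P* = 162.1159.
Marginal revenue: MR = 213.04 − 1.6Q. Set MR = MC: 213.04 − 1.6Q = 139.2 + 0.36Q → Q_m = 37.6735.
Price P_m = 213.04 − 0.8·37.6735 = 182.9012; MC(Q_m) = 139.2 + 0.36·37.6735 = 152.7625.
Competitive Q* = 63.6552, so ΔQ = 25.9817; wedge = 182.9012 − 152.7625 = 30.1387.
Welfare loss = ½ × 25.9817 × 30.1387 = 391.53.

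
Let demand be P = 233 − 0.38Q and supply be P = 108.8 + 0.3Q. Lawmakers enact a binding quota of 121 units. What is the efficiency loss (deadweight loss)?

1292.12

Competitive equilibrium: 233 − 0.38Q = 108.8 + 0.3Q → Q* = 182.6471, P* = 163.5941.
At Q = 121: demand price = 233 − 0.38·121 = 187.02; supply price = 108.8 + 0.3·121 = 145.1.
ΔQ = 182.6471 − 121 = 61.6471; wedge = 187.02 − 145.1 = 41.92.
The triangle = ½ × 61.6471 × 41.92 = 1292.12.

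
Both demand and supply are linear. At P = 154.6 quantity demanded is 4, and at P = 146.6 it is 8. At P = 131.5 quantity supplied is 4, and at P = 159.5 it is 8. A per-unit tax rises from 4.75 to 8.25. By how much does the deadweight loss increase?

2.53

Demand slope = (146.6 − 154.6)/(8 − 4) = −2, so P = 162.6 − 2Q.
Supply slope = (159.5 − 131.5)/(8 − 4) = 7, so P = 103.5 + 7Q.
Competitive equilibrium: 162.6 − 2Q = 103.5 + 7Q → Q* = 6.5667, P* = 149.4667.
For a per-unit tax t: ΔQ = t/9, so DWL = ½·t·(t/9) = t²/18.
At t = 4.75: DWL = 1.253. At t = 8.25: DWL = 3.781.
Increase = 3.781 − 1.253 = 2.53.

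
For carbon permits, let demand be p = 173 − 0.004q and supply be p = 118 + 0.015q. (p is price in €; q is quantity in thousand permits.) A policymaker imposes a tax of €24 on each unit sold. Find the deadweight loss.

€15157.89 thousand

Competitive equilibrium: 173 − 0.004q = 118 + 0.015q → q* = 2894.7368, p* = 161.4211.
With the tax, the buyer price exceeds the seller price by 24: (173 − 0.004q) − (118 + 0.015q) = 24 → q' = 1631.5789.
Δq = 2894.7368 − 1631.5789 = 1263.1579; the wedge equals the tax, 24.
Welfare loss = ½ × 1263.1579 × 24 = €15157.89 thousand.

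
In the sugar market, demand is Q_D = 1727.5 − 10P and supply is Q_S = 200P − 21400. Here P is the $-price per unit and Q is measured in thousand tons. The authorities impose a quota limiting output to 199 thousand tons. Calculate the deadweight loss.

$9580.81 thousand

In inverse form: demand P = 172.75 − 0.1Q, supply P = 107 + 0.005Q.
Competitive equilibrium: 172.75 − 0.1Q = 107 + 0.005Q → Q* = 626.1905, P* = 110.131.
At Q = 199: demand price = 172.75 − 0.1·199 = 152.85; supply price = 107 + 0.005·199 = 107.995.
ΔQ = 626.1905 − 199 = 427.1905; wedge = 152.85 − 107.995 = 44.855.
Deadweight loss = ½ × 427.1905 × 44.855 = $9580.81 thousand.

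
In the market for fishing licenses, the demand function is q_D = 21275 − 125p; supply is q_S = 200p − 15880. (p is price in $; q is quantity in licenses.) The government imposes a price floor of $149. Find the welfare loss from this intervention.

In inverse form: demand p = 170.2 − 0.008q, supply p = 79.4 + 0.005q.
Competitive equilibrium: 170.2 − 0.008q = 79.4 + 0.005q → q* = 6984.6154, p* = 114.3231.
At the floor p = 149, quantity demanded = (170.2 − 149)/0.008 = 2650.
Sellers' marginal cost at q' = 2650: 79.4 + 0.005·2650 = 92.65.
Δq = 6984.6154 − 2650 = 4334.6154; wedge = 149 − 92.65 = 56.35.
The triangle = ½ × 4334.6154 × 56.35 = $122127.79.

$122127.79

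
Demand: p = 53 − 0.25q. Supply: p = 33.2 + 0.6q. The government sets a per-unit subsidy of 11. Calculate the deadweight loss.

71.18

Competitive equilibrium: 53 − 0.25q = 33.2 + 0.6q → q* = 23.2941, p* = 47.1765.
The subsidy lowers effective supply by 11: p = 22.2 + 0.6q.
New quantity: 53 − 0.25q = 22.2 + 0.6q → q' = 36.2353.
Overproduction Δq = 36.2353 − 23.2941 = 12.9412; wedge = subsidy = 11.
The triangle = ½ × 12.9412 × 11 = 71.18.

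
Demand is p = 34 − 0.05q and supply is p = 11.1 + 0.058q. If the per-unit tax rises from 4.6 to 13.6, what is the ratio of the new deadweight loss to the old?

Competitive equilibrium: 34 − 0.05q = 11.1 + 0.058q → q* = 212.037, p* = 23.3981.
For a per-unit tax t: Δq = t/0.108, so DWL = ½·t·(t/0.108) = t²/0.216.
At t = 4.6: DWL = 97.963. At t = 13.6: DWL = 856.296.
Ratio = (13.6/4.6)² = 8.741.

8.741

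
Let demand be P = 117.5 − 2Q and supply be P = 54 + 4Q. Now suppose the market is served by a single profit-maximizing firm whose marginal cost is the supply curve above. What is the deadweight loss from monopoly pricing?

21

Competitive equilibrium: 117.5 − 2Q = 54 + 4Q → Q* = 10.5833, P* = 96.3333.
Marginal revenue: MR = 117.5 − 4Q. Set MR = MC: 117.5 − 4Q = 54 + 4Q → Q_m = 7.9375.
Price P_m = 117.5 − 2·7.9375 = 101.625; MC(Q_m) = 54 + 4·7.9375 = 85.75.
Competitive Q* = 10.5833, so ΔQ = 2.6458; wedge = 101.625 − 85.75 = 15.875.
Deadweight loss = ½ × 2.6458 × 15.875 = 21.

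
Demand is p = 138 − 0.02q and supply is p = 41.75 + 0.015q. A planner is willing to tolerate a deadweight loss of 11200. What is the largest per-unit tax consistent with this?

28

Competitive equilibrium: 138 − 0.02q = 41.75 + 0.015q → q* = 2750, p* = 83.
A tax t gives Δq = t/0.035 and wedge t, so DWL = t²/0.07.
t²/0.07 = 11200 → t² = 784 → t = 28.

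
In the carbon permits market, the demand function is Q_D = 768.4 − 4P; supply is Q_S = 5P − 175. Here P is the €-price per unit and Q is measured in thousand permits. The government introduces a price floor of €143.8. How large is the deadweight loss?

€5469.36 thousand

In inverse form: demand P = 192.1 − 0.25Q, supply P = 35 + 0.2Q.
Competitive equilibrium: 192.1 − 0.25Q = 35 + 0.2Q → Q* = 349.1111, P* = 104.8222.
At the floor P = 143.8, quantity demanded = (192.1 − 143.8)/0.25 = 193.2.
Sellers' marginal cost at Q' = 193.2: 35 + 0.2·193.2 = 73.64.
ΔQ = 349.1111 − 193.2 = 155.9111; wedge = 143.8 − 73.64 = 70.16.
Welfare loss = ½ × 155.9111 × 70.16 = €5469.36 thousand.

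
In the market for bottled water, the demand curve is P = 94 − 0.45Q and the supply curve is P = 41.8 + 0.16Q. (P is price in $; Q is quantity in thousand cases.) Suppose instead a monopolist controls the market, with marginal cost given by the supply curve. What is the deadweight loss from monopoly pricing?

Competitive equilibrium: 94 − 0.45Q = 41.8 + 0.16Q → Q* = 85.5738, P* = 55.4918.
Marginal revenue: MR = 94 − 0.9Q. Set MR = MC: 94 − 0.9Q = 41.8 + 0.16Q → Q_m = 49.2453.
Price P_m = 94 − 0.45·49.2453 = 71.8396; MC(Q_m) = 41.8 + 0.16·49.2453 = 49.6792.
Competitive Q* = 85.5738, so ΔQ = 36.3285; wedge = 71.8396 − 49.6792 = 22.1604.
DWL = ½ × 36.3285 × 22.1604 = $402.53 thousand.

$402.53 thousand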